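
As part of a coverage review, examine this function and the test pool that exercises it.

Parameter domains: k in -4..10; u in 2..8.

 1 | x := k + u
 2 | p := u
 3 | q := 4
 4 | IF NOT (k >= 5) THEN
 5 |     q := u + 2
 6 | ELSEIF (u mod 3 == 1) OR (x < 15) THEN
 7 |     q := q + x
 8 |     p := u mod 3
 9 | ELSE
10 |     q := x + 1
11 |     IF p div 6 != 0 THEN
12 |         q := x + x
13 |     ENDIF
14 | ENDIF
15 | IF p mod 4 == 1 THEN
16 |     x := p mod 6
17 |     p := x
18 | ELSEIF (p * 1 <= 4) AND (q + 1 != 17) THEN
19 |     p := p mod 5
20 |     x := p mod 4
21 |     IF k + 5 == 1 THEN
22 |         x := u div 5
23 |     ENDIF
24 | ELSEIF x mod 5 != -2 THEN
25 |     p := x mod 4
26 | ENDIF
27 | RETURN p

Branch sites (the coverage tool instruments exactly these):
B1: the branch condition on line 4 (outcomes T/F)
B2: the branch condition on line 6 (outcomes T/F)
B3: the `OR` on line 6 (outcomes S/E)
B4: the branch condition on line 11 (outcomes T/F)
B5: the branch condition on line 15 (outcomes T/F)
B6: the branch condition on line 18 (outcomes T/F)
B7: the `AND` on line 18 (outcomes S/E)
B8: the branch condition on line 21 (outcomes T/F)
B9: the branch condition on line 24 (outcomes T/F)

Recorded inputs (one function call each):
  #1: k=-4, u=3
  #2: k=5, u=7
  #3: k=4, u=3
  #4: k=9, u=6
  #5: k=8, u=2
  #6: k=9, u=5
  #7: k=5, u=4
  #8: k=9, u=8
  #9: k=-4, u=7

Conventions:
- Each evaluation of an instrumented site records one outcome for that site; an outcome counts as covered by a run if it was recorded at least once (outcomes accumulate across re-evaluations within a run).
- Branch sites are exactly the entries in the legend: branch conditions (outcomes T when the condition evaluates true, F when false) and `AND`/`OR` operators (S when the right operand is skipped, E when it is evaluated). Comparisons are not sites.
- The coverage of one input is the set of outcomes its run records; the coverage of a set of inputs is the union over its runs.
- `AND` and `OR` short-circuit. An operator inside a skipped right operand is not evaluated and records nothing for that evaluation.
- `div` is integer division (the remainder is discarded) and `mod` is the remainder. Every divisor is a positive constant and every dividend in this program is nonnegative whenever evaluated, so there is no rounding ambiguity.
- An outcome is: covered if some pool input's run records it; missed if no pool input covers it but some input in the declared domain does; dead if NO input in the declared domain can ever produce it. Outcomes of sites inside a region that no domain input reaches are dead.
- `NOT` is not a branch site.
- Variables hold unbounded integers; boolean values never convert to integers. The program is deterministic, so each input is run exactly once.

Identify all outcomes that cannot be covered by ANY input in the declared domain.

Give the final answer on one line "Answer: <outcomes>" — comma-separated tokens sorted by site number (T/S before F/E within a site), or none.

exhaustive pass over the 105-input domain:
  B9=F: never recorded by any domain input -> dead
  reachable outcomes have witnesses, e.g. B1=T (e.g. k=-4, u=2), B1=F (e.g. k=5, u=2), B2=T (e.g. k=5, u=2), B2=F (e.g. k=7, u=8)

Answer: B9=F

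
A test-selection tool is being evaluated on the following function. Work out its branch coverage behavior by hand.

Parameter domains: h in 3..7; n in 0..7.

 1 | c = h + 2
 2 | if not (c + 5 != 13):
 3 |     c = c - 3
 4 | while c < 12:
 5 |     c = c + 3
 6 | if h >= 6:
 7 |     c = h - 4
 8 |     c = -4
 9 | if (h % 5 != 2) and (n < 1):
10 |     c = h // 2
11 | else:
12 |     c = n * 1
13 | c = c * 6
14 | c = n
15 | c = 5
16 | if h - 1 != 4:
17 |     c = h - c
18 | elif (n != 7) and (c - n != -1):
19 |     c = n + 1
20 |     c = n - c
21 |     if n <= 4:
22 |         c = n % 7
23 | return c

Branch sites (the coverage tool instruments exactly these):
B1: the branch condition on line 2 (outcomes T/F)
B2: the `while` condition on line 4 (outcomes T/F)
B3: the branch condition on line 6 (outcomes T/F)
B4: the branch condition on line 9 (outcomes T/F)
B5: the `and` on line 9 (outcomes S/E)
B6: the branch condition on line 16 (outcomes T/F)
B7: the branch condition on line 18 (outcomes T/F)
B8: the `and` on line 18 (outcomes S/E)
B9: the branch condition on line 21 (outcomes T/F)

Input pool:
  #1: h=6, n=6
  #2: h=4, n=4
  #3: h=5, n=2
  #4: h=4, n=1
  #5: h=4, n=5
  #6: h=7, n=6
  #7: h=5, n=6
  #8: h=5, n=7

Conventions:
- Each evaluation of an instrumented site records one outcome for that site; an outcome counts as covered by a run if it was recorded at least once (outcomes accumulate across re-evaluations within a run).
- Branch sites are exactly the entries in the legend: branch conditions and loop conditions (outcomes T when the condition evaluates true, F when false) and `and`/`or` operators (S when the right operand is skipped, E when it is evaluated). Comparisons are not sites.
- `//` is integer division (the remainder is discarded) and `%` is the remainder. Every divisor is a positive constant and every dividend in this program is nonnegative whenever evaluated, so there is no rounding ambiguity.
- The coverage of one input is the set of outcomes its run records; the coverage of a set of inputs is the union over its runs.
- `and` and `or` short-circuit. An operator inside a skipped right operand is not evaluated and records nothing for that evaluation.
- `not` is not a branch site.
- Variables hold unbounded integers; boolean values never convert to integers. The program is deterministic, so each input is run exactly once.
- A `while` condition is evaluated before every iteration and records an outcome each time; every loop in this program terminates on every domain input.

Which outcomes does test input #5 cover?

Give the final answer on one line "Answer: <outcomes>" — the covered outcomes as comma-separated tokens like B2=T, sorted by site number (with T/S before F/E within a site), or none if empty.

Running input #5 (h=4, n=5), event by event:
  B1->F, B2->T, B2->T, B2->F, B3->F, B5->E, B4->F, B6->T
deduplicating events, the covered set is: B1=F, B2=T, B2=F, B3=F, B4=F, B5=E, B6=T

Answer: B1=F, B2=T, B2=F, B3=F, B4=F, B5=E, B6=T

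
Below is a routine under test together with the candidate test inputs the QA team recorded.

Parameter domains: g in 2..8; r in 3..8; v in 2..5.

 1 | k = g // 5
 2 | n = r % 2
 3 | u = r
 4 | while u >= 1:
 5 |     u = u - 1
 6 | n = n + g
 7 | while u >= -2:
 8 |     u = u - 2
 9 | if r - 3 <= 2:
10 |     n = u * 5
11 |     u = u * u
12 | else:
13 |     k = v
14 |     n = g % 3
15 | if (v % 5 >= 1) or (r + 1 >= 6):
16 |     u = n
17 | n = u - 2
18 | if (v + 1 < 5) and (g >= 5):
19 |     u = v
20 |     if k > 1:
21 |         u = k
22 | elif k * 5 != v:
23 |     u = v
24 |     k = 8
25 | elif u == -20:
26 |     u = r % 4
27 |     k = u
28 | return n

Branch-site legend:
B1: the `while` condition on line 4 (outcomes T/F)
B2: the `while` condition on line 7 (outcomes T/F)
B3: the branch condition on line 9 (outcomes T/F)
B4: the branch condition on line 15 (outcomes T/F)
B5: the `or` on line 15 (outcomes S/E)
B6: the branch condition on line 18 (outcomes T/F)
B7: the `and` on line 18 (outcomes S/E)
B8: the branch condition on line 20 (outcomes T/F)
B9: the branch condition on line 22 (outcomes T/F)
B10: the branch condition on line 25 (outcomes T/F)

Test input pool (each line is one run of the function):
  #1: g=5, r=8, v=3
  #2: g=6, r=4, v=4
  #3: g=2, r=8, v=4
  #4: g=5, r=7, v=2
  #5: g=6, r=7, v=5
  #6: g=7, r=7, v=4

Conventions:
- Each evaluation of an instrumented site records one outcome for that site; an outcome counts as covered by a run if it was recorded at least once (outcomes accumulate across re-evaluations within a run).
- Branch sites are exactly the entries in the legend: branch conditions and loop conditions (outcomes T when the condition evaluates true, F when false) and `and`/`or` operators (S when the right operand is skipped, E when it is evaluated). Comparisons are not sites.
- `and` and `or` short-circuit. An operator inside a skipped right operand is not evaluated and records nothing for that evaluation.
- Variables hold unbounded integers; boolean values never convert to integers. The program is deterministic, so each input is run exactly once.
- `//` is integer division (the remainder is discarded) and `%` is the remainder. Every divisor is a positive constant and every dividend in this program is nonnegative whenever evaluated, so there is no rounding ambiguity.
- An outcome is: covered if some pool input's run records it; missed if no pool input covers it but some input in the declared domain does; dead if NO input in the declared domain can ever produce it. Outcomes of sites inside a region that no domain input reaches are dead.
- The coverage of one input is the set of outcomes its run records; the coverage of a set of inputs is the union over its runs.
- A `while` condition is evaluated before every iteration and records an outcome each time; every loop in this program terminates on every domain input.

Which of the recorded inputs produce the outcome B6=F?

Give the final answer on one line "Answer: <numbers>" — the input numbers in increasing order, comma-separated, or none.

input #1 (g=5, r=8, v=3): never hits B6=F
input #2 (g=6, r=4, v=4): hits B6=F
input #3 (g=2, r=8, v=4): hits B6=F
input #4 (g=5, r=7, v=2): never hits B6=F
input #5 (g=6, r=7, v=5): hits B6=F
input #6 (g=7, r=7, v=4): hits B6=F

Answer: 2, 3, 5, 6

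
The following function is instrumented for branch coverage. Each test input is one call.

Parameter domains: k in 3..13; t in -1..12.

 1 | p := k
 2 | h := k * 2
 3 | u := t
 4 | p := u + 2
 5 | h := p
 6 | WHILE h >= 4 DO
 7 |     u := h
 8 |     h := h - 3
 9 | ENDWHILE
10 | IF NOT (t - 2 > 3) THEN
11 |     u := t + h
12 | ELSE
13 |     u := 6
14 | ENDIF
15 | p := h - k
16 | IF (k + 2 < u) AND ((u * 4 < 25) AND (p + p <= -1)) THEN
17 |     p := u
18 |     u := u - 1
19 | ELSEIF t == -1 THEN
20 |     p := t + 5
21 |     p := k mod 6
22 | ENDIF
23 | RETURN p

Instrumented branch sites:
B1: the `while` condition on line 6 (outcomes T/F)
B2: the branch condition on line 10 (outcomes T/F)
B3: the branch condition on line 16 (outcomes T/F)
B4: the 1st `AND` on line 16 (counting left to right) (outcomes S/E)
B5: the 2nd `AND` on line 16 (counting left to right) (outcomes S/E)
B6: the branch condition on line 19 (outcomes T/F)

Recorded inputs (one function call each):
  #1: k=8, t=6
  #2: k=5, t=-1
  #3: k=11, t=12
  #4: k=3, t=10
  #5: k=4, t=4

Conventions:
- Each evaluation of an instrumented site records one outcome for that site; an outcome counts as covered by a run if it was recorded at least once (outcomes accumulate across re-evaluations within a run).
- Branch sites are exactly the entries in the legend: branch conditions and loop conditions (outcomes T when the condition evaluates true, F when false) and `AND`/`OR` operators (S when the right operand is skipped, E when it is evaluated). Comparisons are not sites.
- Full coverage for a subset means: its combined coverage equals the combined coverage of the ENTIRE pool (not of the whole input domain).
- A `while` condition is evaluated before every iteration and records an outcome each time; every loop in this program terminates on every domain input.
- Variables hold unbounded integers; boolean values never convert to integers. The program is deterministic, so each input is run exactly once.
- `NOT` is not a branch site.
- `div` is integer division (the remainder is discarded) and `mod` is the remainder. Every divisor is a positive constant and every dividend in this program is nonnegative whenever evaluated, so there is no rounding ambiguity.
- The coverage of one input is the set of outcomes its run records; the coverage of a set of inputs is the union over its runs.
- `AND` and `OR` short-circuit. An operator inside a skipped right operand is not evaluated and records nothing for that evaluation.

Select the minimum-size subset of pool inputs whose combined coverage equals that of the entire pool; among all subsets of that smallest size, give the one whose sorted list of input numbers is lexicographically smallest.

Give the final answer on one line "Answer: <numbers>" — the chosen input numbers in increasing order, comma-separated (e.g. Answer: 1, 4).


test 1 (k=8, t=6) fires B1->T, B1->T, B1->F, B2->F, B4->S, B3->F, B6->F; hits B1=T, B1=F, B2=F, B3=F, B4=S, B6=F
test 2 (k=5, t=-1) fires B1->F, B2->T, B4->S, B3->F, B6->T; hits B1=F, B2=T, B3=F, B4=S, B6=T
test 3 (k=11, t=12) fires B1->T, B1->T, B1->T, B1->T, B1->F, B2->F, B4->S, B3->F, B6->F; hits B1=T, B1=F, B2=F, B3=F, B4=S, B6=F
test 4 (k=3, t=10) fires B1->T, B1->T, B1->T, B1->F, B2->F, B4->E, B5->E, B3->F, B6->F; hits B1=T, B1=F, B2=F, B3=F, B4=E, B5=E, B6=F
test 5 (k=4, t=4) fires B1->T, B1->F, B2->T, B4->E, B5->S, B3->F, B6->F; hits B1=T, B1=F, B2=T, B3=F, B4=E, B5=S, B6=F
together the pool reaches 11 outcomes: B1=T, B1=F, B2=T, B2=F, B3=F, B4=S, B4=E, B5=S, B5=E, B6=T, B6=F
checked all size-1 subsets: none covers 11 outcomes (max 7/11)
checked all size-2 subsets: none covers 11 outcomes (max 10/11)
at size 3, {2, 4, 5} reaches all 11 outcomes; every lexicographically earlier size-3 subset fails
Answer: 2, 4, 5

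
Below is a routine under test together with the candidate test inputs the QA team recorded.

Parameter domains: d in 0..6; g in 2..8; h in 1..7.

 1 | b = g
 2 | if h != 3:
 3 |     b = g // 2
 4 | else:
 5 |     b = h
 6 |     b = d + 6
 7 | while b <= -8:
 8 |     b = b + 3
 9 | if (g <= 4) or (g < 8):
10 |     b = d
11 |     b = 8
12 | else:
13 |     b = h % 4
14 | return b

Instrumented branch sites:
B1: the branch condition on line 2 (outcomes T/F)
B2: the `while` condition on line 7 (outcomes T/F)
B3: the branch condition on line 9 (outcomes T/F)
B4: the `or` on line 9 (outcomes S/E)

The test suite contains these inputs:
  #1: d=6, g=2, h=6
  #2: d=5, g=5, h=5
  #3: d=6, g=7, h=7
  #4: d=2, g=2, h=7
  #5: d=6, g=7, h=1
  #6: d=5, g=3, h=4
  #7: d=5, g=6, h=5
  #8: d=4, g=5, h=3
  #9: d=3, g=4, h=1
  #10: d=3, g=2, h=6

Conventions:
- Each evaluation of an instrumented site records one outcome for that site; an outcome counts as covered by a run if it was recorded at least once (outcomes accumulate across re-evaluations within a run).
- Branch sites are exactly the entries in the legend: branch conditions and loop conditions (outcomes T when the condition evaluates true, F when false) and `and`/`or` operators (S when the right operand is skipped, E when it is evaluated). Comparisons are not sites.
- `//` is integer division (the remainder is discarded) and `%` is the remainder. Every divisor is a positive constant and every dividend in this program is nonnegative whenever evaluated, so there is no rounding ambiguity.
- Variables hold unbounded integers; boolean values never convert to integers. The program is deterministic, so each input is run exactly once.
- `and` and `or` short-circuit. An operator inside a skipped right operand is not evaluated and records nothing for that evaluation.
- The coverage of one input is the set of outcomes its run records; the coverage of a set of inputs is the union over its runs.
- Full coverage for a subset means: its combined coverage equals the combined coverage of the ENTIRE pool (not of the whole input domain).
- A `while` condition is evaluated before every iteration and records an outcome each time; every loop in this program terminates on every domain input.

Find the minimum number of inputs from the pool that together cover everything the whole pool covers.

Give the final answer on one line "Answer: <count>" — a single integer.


run #1 (d=6, g=2, h=6) runs B1->T, B2->F, B4->S, B3->T; records B1=T, B2=F, B3=T, B4=S
run #2 (d=5, g=5, h=5) runs B1->T, B2->F, B4->E, B3->T; records B1=T, B2=F, B3=T, B4=E
run #3 (d=6, g=7, h=7) runs B1->T, B2->F, B4->E, B3->T; records B1=T, B2=F, B3=T, B4=E
run #4 (d=2, g=2, h=7) runs B1->T, B2->F, B4->S, B3->T; records B1=T, B2=F, B3=T, B4=S
run #5 (d=6, g=7, h=1) runs B1->T, B2->F, B4->E, B3->T; records B1=T, B2=F, B3=T, B4=E
run #6 (d=5, g=3, h=4) runs B1->T, B2->F, B4->S, B3->T; records B1=T, B2=F, B3=T, B4=S
run #7 (d=5, g=6, h=5) runs B1->T, B2->F, B4->E, B3->T; records B1=T, B2=F, B3=T, B4=E
run #8 (d=4, g=5, h=3) runs B1->F, B2->F, B4->E, B3->T; records B1=F, B2=F, B3=T, B4=E
run #9 (d=3, g=4, h=1) runs B1->T, B2->F, B4->S, B3->T; records B1=T, B2=F, B3=T, B4=S
run #10 (d=3, g=2, h=6) runs B1->T, B2->F, B4->S, B3->T; records B1=T, B2=F, B3=T, B4=S
pool-wide coverage (6 outcomes): B1=T, B1=F, B2=F, B3=T, B4=S, B4=E
size 1 is not enough: best union over all size-1 subsets is 4/6
at size 2, {1, 8} reaches all 6 outcomes; every lexicographically earlier size-2 subset fails
Answer: 2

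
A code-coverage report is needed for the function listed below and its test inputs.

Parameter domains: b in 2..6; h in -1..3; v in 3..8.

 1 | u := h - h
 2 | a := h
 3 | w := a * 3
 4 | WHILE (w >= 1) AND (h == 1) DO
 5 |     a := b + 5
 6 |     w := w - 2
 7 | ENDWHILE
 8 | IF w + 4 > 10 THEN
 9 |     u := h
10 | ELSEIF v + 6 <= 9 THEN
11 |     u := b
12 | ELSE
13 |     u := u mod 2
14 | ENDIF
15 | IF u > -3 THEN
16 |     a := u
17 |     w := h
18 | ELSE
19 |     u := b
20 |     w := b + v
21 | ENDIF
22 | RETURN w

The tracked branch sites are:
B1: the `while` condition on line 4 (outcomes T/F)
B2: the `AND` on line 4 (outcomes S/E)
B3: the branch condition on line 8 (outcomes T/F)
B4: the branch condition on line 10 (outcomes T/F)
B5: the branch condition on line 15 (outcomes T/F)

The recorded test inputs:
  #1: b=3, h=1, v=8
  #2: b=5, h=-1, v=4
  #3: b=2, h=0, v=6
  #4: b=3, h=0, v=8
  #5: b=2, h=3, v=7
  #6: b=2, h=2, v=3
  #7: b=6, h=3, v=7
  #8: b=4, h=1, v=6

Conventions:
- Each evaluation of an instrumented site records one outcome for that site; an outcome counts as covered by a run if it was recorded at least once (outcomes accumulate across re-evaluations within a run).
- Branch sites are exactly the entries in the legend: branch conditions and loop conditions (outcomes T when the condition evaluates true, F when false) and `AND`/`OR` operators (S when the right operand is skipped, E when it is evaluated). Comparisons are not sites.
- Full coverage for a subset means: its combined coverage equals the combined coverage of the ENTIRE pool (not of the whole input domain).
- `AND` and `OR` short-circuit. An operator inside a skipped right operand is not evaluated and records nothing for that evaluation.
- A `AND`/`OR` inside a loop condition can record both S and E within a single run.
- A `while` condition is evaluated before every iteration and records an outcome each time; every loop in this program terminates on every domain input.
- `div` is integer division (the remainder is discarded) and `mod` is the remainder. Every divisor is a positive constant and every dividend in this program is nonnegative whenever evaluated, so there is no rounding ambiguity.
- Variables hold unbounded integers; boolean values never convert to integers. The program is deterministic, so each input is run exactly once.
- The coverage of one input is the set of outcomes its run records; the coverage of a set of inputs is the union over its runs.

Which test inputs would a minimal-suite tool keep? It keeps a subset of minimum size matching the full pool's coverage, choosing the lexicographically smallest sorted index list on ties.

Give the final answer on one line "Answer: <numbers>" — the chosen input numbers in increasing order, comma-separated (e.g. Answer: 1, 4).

input #1 (b=3, h=1, v=8): events B2->E, B1->T, B2->E, B1->T, B2->S, B1->F, B3->F, B4->F, B5->T; covers B1=T, B1=F, B2=S, B2=E, B3=F, B4=F, B5=T
input #2 (b=5, h=-1, v=4): events B2->S, B1->F, B3->F, B4->F, B5->T; covers B1=F, B2=S, B3=F, B4=F, B5=T
input #3 (b=2, h=0, v=6): events B2->S, B1->F, B3->F, B4->F, B5->T; covers B1=F, B2=S, B3=F, B4=F, B5=T
input #4 (b=3, h=0, v=8): events B2->S, B1->F, B3->F, B4->F, B5->T; covers B1=F, B2=S, B3=F, B4=F, B5=T
input #5 (b=2, h=3, v=7): events B2->E, B1->F, B3->T, B5->T; covers B1=F, B2=E, B3=T, B5=T
input #6 (b=2, h=2, v=3): events B2->E, B1->F, B3->F, B4->T, B5->T; covers B1=F, B2=E, B3=F, B4=T, B5=T
input #7 (b=6, h=3, v=7): events B2->E, B1->F, B3->T, B5->T; covers B1=F, B2=E, B3=T, B5=T
input #8 (b=4, h=1, v=6): events B2->E, B1->T, B2->E, B1->T, B2->S, B1->F, B3->F, B4->F, B5->T; covers B1=T, B1=F, B2=S, B2=E, B3=F, B4=F, B5=T
the full pool covers 9 outcomes: B1=T, B1=F, B2=S, B2=E, B3=T, B3=F, B4=T, B4=F, B5=T
checked all size-1 subsets: none covers 9 outcomes (max 7/9)
checked all size-2 subsets: none covers 9 outcomes (max 8/9)
size 3: inputs {1, 5, 6} cover all 9 outcomes, and no lexicographically smaller subset of this size does

Answer: 1, 5, 6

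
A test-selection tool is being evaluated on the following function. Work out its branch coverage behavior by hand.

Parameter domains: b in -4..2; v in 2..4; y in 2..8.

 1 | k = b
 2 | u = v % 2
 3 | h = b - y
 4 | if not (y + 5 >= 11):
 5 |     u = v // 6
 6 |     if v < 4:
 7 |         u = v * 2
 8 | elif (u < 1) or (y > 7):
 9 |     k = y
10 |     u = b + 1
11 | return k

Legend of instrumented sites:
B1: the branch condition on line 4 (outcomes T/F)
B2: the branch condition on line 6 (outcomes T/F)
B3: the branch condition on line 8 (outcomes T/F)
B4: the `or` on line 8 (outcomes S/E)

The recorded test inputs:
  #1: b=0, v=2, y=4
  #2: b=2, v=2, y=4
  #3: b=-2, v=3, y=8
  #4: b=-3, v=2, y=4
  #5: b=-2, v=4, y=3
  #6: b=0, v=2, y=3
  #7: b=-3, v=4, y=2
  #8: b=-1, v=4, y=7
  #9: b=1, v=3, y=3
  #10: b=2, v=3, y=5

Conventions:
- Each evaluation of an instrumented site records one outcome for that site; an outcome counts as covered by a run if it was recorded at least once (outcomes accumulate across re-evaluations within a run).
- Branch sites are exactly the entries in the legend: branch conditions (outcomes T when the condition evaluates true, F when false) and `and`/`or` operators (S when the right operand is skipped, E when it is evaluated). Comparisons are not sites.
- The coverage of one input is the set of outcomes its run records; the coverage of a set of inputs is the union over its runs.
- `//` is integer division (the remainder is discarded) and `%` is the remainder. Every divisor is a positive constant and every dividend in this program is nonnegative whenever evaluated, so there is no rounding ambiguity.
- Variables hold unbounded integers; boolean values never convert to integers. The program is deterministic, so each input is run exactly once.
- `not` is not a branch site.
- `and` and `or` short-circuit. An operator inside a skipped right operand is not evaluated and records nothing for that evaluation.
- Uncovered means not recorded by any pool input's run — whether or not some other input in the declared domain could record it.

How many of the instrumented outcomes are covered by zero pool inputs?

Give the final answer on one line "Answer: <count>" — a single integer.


test 1 (b=0, v=2, y=4) fires B1->T, B2->T; hits B1=T, B2=T
test 2 (b=2, v=2, y=4) fires B1->T, B2->T; hits B1=T, B2=T
test 3 (b=-2, v=3, y=8) fires B1->F, B4->E, B3->T; hits B1=F, B3=T, B4=E
test 4 (b=-3, v=2, y=4) fires B1->T, B2->T; hits B1=T, B2=T
test 5 (b=-2, v=4, y=3) fires B1->T, B2->F; hits B1=T, B2=F
test 6 (b=0, v=2, y=3) fires B1->T, B2->T; hits B1=T, B2=T
test 7 (b=-3, v=4, y=2) fires B1->T, B2->F; hits B1=T, B2=F
test 8 (b=-1, v=4, y=7) fires B1->F, B4->S, B3->T; hits B1=F, B3=T, B4=S
test 9 (b=1, v=3, y=3) fires B1->T, B2->T; hits B1=T, B2=T
test 10 (b=2, v=3, y=5) fires B1->T, B2->T; hits B1=T, B2=T
union over the pool: B1=T, B1=F, B2=T, B2=F, B3=T, B4=S, B4=E
uncovered (1 of 8): B3=F
Answer: 1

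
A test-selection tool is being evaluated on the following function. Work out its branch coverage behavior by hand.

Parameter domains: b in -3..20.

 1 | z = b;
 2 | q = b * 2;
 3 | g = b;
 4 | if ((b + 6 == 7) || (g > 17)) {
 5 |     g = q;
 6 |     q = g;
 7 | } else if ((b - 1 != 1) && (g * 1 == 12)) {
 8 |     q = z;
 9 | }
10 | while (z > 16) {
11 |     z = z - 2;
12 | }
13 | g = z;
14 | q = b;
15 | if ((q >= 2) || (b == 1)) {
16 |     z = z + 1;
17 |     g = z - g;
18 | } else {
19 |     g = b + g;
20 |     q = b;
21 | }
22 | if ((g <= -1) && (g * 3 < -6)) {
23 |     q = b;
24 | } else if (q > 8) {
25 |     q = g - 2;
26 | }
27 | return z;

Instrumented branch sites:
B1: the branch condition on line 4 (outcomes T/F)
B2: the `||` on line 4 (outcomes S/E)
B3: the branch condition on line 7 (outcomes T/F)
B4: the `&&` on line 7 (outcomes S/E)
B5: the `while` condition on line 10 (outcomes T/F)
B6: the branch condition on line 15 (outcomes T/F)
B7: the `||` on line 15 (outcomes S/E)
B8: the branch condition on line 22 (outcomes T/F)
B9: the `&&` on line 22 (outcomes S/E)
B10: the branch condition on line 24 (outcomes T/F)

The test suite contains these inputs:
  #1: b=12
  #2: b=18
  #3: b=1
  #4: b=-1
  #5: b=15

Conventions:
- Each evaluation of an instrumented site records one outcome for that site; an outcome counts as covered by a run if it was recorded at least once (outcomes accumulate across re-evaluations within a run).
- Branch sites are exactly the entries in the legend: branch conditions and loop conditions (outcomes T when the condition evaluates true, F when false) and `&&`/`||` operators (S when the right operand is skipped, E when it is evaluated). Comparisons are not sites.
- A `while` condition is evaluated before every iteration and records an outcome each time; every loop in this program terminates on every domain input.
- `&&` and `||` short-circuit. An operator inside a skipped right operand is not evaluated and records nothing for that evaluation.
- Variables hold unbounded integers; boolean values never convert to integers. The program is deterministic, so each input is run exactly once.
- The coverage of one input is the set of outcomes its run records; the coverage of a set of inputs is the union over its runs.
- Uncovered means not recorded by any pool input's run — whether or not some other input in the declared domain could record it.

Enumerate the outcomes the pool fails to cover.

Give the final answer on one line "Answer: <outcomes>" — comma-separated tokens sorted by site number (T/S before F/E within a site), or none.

run #1 (b=12) records B1=F, B2=E, B3=T, B4=E, B5=F, B6=T, B7=S, B8=F, B9=S, B10=T
run #2 (b=18) records B1=T, B2=E, B5=T, B5=F, B6=T, B7=S, B8=F, B9=S, B10=T
run #3 (b=1) records B1=T, B2=S, B5=F, B6=T, B7=E, B8=F, B9=S, B10=F
run #4 (b=-1) records B1=F, B2=E, B3=F, B4=E, B5=F, B6=F, B7=E, B8=F, B9=E, B10=F
run #5 (b=15) records B1=F, B2=E, B3=F, B4=E, B5=F, B6=T, B7=S, B8=F, B9=S, B10=T
union over the pool: B1=T, B1=F, B2=S, B2=E, B3=T, B3=F, B4=E, B5=T, B5=F, B6=T, B6=F, B7=S, B7=E, B8=F, B9=S, B9=E, B10=T, B10=F
uncovered (2 of 20): B4=S, B8=T

Answer: B4=S, B8=T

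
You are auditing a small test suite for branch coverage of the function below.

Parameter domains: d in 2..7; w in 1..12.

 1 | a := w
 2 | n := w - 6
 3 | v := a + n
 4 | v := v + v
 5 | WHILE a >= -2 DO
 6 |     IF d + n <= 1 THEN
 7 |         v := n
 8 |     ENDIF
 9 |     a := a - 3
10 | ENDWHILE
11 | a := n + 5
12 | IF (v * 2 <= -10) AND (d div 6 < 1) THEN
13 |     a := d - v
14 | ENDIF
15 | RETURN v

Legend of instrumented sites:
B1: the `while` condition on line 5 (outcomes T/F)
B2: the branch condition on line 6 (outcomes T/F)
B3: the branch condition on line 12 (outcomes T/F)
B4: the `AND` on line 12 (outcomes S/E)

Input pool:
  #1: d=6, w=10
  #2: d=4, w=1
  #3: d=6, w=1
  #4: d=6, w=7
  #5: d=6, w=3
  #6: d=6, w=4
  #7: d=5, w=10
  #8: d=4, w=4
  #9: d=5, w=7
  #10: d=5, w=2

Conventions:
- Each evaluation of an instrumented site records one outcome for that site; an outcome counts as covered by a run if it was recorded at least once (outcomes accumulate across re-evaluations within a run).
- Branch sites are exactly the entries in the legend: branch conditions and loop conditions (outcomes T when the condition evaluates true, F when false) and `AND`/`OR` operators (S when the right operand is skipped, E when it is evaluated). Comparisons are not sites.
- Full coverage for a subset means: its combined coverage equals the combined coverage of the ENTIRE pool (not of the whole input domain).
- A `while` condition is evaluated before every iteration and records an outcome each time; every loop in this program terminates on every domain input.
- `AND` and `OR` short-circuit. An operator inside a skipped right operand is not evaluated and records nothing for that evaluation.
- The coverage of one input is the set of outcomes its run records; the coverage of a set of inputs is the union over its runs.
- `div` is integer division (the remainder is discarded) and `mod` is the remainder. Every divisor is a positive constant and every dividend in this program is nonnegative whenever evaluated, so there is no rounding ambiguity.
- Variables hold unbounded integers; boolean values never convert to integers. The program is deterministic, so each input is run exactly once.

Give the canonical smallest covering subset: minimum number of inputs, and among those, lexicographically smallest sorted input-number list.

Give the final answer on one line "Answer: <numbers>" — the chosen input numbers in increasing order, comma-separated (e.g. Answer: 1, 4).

test 1 (d=6, w=10) fires B1->T, B2->F, B1->T, B2->F, B1->T, B2->F, B1->T, B2->F, B1->T, B2->F, B1->F, B4->S, B3->F; hits B1=T, B1=F, B2=F, B3=F, B4=S
test 2 (d=4, w=1) fires B1->T, B2->T, B1->T, B2->T, B1->F, B4->E, B3->T; hits B1=T, B1=F, B2=T, B3=T, B4=E
test 3 (d=6, w=1) fires B1->T, B2->T, B1->T, B2->T, B1->F, B4->E, B3->F; hits B1=T, B1=F, B2=T, B3=F, B4=E
test 4 (d=6, w=7) fires B1->T, B2->F, B1->T, B2->F, B1->T, B2->F, B1->T, B2->F, B1->F, B4->S, B3->F; hits B1=T, B1=F, B2=F, B3=F, B4=S
test 5 (d=6, w=3) fires B1->T, B2->F, B1->T, B2->F, B1->F, B4->S, B3->F; hits B1=T, B1=F, B2=F, B3=F, B4=S
test 6 (d=6, w=4) fires B1->T, B2->F, B1->T, B2->F, B1->T, B2->F, B1->F, B4->S, B3->F; hits B1=T, B1=F, B2=F, B3=F, B4=S
test 7 (d=5, w=10) fires B1->T, B2->F, B1->T, B2->F, B1->T, B2->F, B1->T, B2->F, B1->T, B2->F, B1->F, B4->S, B3->F; hits B1=T, B1=F, B2=F, B3=F, B4=S
test 8 (d=4, w=4) fires B1->T, B2->F, B1->T, B2->F, B1->T, B2->F, B1->F, B4->S, B3->F; hits B1=T, B1=F, B2=F, B3=F, B4=S
test 9 (d=5, w=7) fires B1->T, B2->F, B1->T, B2->F, B1->T, B2->F, B1->T, B2->F, B1->F, B4->S, B3->F; hits B1=T, B1=F, B2=F, B3=F, B4=S
test 10 (d=5, w=2) fires B1->T, B2->T, B1->T, B2->T, B1->F, B4->S, B3->F; hits B1=T, B1=F, B2=T, B3=F, B4=S
the full pool covers 8 outcomes: B1=T, B1=F, B2=T, B2=F, B3=T, B3=F, B4=S, B4=E
no size-1 subset reaches all 8 outcomes (best union: 5/8)
at size 2, {1, 2} reaches all 8 outcomes; every lexicographically earlier size-2 subset fails

Answer: 1, 2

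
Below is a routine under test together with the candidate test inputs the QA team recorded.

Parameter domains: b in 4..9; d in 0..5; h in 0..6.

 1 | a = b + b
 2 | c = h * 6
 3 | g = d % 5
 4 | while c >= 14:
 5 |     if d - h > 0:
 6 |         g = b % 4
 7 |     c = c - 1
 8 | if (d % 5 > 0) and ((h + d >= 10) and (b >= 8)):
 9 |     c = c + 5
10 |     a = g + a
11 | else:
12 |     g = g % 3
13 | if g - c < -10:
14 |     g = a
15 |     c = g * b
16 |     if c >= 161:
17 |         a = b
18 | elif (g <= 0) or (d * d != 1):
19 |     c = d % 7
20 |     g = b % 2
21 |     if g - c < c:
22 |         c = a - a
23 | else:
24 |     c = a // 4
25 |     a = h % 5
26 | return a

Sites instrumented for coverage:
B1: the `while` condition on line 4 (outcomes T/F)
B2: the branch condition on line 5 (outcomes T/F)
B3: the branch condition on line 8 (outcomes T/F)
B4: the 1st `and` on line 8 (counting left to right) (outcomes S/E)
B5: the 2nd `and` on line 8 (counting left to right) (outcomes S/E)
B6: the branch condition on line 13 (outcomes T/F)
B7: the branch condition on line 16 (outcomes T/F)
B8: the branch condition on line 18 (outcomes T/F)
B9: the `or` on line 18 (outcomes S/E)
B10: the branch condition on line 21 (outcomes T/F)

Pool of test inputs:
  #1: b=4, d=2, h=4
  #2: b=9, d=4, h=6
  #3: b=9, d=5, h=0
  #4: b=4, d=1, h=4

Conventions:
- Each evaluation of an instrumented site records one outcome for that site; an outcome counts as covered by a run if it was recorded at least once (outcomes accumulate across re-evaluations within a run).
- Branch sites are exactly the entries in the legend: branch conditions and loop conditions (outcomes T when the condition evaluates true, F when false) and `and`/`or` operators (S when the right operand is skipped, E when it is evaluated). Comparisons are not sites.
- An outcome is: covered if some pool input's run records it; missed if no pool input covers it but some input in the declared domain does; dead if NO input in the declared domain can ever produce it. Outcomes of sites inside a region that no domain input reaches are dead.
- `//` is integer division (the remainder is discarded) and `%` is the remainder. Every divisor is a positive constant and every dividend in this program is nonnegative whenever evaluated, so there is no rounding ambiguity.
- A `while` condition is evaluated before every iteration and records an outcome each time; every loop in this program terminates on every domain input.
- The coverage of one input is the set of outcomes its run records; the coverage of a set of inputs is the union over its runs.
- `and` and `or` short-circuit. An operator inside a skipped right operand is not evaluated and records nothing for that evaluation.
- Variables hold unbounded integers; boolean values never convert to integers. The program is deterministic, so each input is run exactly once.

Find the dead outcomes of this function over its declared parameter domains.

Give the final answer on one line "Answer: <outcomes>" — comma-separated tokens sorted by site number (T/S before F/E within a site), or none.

exhaustive pass over the 252-input domain:
  reachable outcomes have witnesses, e.g. B1=T (e.g. b=4, d=0, h=3), B1=F (e.g. b=4, d=0, h=0), B2=T (e.g. b=4, d=4, h=3), B2=F (e.g. b=4, d=0, h=3)

Answer: none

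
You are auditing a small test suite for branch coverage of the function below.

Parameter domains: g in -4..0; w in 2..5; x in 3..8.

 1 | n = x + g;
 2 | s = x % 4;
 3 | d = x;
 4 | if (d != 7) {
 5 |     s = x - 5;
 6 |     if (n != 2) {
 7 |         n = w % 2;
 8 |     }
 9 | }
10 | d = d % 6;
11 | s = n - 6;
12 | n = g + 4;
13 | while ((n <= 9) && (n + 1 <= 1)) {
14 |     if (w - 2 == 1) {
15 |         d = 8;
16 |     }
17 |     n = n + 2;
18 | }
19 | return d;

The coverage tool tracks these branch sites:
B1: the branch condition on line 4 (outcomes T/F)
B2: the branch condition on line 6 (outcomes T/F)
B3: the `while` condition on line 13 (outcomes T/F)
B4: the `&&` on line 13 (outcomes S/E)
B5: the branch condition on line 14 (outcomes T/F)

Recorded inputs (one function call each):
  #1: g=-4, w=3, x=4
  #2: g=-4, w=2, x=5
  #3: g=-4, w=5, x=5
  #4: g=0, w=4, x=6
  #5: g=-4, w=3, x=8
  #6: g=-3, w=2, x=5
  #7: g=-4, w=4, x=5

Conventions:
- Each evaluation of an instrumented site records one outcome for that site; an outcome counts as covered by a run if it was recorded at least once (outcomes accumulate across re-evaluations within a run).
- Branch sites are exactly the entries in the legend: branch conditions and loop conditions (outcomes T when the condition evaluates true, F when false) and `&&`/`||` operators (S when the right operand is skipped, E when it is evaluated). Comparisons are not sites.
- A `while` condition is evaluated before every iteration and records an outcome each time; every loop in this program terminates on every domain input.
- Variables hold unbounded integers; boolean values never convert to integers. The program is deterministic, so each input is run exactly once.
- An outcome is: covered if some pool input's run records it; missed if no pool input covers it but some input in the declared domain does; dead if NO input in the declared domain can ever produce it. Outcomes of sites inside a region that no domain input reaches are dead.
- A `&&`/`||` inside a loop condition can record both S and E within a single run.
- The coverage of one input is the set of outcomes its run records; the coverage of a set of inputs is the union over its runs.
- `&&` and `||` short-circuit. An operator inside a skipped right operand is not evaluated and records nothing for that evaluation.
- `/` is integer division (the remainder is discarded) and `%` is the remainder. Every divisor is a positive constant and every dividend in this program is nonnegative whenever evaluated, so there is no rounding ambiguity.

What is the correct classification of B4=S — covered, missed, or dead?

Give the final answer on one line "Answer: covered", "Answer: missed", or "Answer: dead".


no pool input records B4=S
checking all 120 inputs in the declared domain: B4=S is never recorded -> dead
Answer: dead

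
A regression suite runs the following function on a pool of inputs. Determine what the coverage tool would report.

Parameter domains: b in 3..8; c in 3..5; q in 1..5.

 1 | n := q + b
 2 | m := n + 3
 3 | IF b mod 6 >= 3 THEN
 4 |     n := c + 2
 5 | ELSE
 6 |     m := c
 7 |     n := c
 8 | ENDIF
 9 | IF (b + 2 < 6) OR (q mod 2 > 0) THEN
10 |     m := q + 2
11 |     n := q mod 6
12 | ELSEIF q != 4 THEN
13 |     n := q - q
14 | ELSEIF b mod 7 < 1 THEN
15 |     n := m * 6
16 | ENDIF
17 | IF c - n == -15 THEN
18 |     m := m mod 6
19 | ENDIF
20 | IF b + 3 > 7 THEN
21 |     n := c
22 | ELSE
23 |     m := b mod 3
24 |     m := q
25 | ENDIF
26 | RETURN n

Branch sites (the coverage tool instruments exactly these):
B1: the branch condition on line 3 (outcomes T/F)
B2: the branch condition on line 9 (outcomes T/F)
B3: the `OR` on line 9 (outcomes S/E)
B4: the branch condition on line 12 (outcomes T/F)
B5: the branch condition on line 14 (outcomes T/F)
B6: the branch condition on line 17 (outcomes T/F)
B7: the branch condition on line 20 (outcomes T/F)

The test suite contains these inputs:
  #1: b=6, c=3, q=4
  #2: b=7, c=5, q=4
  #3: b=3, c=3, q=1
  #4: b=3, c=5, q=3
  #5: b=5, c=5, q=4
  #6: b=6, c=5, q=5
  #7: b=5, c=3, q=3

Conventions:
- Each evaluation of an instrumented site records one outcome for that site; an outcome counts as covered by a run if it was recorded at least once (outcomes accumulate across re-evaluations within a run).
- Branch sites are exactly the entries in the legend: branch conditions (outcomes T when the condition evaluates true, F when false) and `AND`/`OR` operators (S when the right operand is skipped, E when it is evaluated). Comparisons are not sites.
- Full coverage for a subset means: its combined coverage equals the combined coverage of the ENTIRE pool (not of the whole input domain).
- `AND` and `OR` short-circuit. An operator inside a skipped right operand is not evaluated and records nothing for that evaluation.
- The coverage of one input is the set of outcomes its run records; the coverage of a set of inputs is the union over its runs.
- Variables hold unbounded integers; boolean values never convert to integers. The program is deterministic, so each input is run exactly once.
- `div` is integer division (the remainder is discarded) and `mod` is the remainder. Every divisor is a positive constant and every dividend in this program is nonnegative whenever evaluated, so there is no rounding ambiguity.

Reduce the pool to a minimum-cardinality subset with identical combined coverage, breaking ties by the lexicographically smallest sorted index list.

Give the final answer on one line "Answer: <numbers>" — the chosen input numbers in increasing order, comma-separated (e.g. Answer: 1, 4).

#1 (b=6, c=3, q=4) -> covered: B1=F, B2=F, B3=E, B4=F, B5=F, B6=F, B7=T
#2 (b=7, c=5, q=4) -> covered: B1=F, B2=F, B3=E, B4=F, B5=T, B6=F, B7=T
#3 (b=3, c=3, q=1) -> covered: B1=T, B2=T, B3=S, B6=F, B7=F
#4 (b=3, c=5, q=3) -> covered: B1=T, B2=T, B3=S, B6=F, B7=F
#5 (b=5, c=5, q=4) -> covered: B1=T, B2=F, B3=E, B4=F, B5=F, B6=F, B7=T
#6 (b=6, c=5, q=5) -> covered: B1=F, B2=T, B3=E, B6=F, B7=T
#7 (b=5, c=3, q=3) -> covered: B1=T, B2=T, B3=E, B6=F, B7=T
pool-wide coverage (12 outcomes): B1=T, B1=F, B2=T, B2=F, B3=S, B3=E, B4=F, B5=T, B5=F, B6=F, B7=T, B7=F
every size-1 subset falls short of the 12 outcomes (best: 7/12)
every size-2 subset falls short of the 12 outcomes (best: 11/12)
the canonical winner is {1, 2, 3}: size 3, full 12-outcome coverage, earliest index list among size-3 covers

Answer: 1, 2, 3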